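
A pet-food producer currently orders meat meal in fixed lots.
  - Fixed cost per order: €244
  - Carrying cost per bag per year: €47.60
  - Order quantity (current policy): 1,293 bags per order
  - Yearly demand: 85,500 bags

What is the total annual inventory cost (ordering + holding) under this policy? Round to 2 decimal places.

€46,907.97

Ordering: D/Q × S = 85,500/1,293 × €244 = €16,134.57
Holding:  Q/2 × H = 1,293/2 × €47.6 = €30,773.40
Total = €16,134.57 + €30,773.40 = €46,907.97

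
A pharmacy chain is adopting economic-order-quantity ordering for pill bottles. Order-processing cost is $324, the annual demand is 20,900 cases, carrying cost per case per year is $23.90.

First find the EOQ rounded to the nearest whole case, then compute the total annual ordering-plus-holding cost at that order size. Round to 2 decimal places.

$17,991.18

Optimal lot size Q* = (2 × 20,900 × $324 / $23.9)^½ ≈ 752.77 → Q = 753 cases
Orders/yr = 20,900/753 = 27.756; ordering cost = 27.756 × $324 = $8,992.83
Average inventory = 753/2 = 376.5; holding cost = 376.5 × $23.9 = $8,998.35
Total = $8,992.83 + $8,998.35 = $17,991.18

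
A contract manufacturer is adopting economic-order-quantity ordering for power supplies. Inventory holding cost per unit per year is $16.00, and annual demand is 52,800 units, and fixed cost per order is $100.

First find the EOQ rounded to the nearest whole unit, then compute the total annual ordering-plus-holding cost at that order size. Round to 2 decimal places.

$12,998.46

EOQ = √(2DS/H) = √(2 × 52,800 × 100 / 16)
    = √(660,000.00) ≈ 812.40 → Q = 812 units
Annual ordering cost = (D/Q)·S = (52,800/812) × 100 = $6,502.46
Annual holding cost  = (Q/2)·H = (812/2) × 16 = $6,496.00
Total = $6,502.46 + $6,496.00 = $12,998.46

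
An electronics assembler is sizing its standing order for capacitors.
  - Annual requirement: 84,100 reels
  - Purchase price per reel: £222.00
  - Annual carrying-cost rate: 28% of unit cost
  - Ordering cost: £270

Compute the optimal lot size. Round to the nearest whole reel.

855 reels

Holding cost per reel per year: H = 28% × £222 = £62.1600
EOQ = √(2DS/H) = √(2 × 84,100 × 270 / 62.16)
    = √(730,598.46) ≈ 854.75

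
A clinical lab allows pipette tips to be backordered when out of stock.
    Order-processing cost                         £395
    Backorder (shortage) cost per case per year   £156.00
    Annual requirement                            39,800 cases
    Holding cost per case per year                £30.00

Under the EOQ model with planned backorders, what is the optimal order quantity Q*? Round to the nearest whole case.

1,118 cases

Basic EOQ = √(2·39,800·395/30) = 1,023.751
Backorder adjustment √((H+b)/b) = √((30+156)/156) = 1.0919
Q* = 1,023.751 × 1.0919 ≈ 1,117.86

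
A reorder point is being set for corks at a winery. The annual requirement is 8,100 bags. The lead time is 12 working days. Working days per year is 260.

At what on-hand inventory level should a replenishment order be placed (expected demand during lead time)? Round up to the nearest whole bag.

374 bags

Daily demand d = 8,100 / 260 = 31.154 bags/day
Demand during lead time = 31.154 × 12 = 373.85
Reorder point = 373.85 → round up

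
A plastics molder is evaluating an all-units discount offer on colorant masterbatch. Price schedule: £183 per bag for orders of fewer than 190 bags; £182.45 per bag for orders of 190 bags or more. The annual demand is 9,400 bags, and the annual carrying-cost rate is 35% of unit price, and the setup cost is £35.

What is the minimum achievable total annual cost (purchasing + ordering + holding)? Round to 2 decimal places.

£1,722,828.04

H₁ = 35%×£183 = £64.0500;  H₂ = 35%×£182.45 = £63.8575
EOQ₁ = √(2×9,400×35/64.0500) = 101.36  (< 190, feasible at tier 1)
EOQ₂ = √(2×9,400×35/63.8575) = 101.51  (< 190 → use Q = 190 at tier-2 price)
TC(tier 1 (EOQ₁), Q≈101.4) = £1,726,691.91
TC(tier 2, Q≈190.0) = £1,722,828.04
Minimum at tier 2: £1,722,828.04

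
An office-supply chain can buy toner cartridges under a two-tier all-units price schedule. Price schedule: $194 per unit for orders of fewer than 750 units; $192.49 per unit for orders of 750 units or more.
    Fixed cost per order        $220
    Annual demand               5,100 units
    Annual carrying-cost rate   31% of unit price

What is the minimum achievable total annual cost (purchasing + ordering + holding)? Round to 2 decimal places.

H₁ = 31%×$194 = $60.1400;  H₂ = 31%×$192.49 = $59.6719
EOQ₁ = √(2×5,100×220/60.1400) = 193.17  (< 750, feasible at tier 1)
EOQ₂ = √(2×5,100×220/59.6719) = 193.92  (< 750 → use Q = 750 at tier-2 price)
TC(tier 1 (EOQ₁), Q≈193.2) = $1,001,016.98
TC(tier 2, Q≈750.0) = $1,005,571.96
Minimum at tier 1 (EOQ₁): $1,001,016.98

$1,001,016.98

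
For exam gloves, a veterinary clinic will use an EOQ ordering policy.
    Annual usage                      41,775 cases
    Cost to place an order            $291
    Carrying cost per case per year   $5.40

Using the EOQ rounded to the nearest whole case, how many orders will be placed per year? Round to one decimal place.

EOQ = √(2DS/H) = √(2 × 41,775 × 291 / 5.4)
    = √(4,502,416.67) ≈ 2,121.89 → Q = 2,122
Orders per year = D/Q = 41,775 / 2,122 = 19.687

19.7 orders per year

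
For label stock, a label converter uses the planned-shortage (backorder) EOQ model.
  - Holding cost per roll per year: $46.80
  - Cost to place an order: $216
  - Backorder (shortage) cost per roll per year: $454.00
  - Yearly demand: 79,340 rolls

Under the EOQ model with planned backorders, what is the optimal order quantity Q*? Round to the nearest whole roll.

Basic EOQ = √(2·79,340·216/46.8) = 855.786
Backorder adjustment √((H+b)/b) = √((46.8+454)/454) = 1.0503
Q* = 855.786 × 1.0503 ≈ 898.81

899 rolls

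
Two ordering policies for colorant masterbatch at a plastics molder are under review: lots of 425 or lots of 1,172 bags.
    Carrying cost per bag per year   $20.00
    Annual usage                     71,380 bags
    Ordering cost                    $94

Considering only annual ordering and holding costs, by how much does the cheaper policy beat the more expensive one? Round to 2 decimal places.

For each Q, cost = (D/Q)·S + (Q/2)·H.
TC(425) = (71,380/425)×94 + (425/2)×20 = $20,037.58
TC(1,172) = (71,380/1,172)×94 + (1,172/2)×20 = $17,445.02
Lots of 1,172 are cheaper by $2,592.56.

$2,592.56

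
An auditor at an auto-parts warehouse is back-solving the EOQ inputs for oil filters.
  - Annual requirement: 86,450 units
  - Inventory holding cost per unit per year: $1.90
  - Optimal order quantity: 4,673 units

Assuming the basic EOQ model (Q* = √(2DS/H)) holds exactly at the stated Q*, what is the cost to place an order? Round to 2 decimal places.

From Q* = √(2DS/H) ⇒ Q*² = 2DS/H.
S = Q²H / (2D) = 4,673² × 1.9 / (2 × 86,450) = 239.9663

$239.97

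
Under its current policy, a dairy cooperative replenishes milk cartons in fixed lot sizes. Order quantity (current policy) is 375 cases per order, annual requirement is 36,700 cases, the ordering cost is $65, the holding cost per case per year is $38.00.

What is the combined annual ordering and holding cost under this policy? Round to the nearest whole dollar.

Annual ordering cost = (D/Q)·S = (36,700/375) × 65 = $6,361.33
Annual holding cost  = (Q/2)·H = (375/2) × 38 = $7,125.00
Total = $6,361.33 + $7,125.00 = $13,486.33

$13,486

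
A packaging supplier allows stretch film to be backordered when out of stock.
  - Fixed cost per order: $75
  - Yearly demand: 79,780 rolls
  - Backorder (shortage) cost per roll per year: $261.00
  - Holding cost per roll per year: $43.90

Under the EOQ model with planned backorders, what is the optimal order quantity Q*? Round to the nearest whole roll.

564 rolls

Q* = √(2DS/H) · √((H + b)/b)
   = √(2 × 79,780 × 75 / 43.9) · √((43.9 + 261) / 261)
   = 522.108 × 1.0808 ≈ 564.31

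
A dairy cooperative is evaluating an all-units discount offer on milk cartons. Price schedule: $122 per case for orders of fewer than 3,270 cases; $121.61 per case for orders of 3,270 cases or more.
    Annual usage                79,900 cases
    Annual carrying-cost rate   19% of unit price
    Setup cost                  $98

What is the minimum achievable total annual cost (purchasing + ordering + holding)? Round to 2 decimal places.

$9,756,811.70

H₁ = 19%×$122 = $23.1800;  H₂ = 19%×$121.61 = $23.1059
EOQ₁ = √(2×79,900×98/23.1800) = 821.95  (< 3,270, feasible at tier 1)
EOQ₂ = √(2×79,900×98/23.1059) = 823.27  (< 3,270 → use Q = 3,270 at tier-2 price)
TC(tier 1 (EOQ₁), Q≈821.9) = $9,766,852.77
TC(tier 2, Q≈3,270.0) = $9,756,811.70
Minimum at tier 2: $9,756,811.70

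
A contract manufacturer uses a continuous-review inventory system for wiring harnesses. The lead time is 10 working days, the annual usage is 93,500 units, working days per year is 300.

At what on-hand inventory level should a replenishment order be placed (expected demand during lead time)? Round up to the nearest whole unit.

3,117 units

Daily demand d = 93,500 / 300 = 311.667 units/day
Demand during lead time = 311.667 × 10 = 3,116.67
Reorder point = 3,116.67 → round up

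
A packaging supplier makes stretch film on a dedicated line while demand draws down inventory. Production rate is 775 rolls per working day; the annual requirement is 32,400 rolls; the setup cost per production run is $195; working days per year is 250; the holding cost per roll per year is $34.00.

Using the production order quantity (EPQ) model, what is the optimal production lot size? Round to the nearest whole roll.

668 rolls

Daily demand d = 32,400/250 = 129.600; p = 775; 1 − d/p = 0.83277
EPQ = √(2DS / (H(1 − d/p)))
    = √(2 × 32,400 × 195 / (34 × 0.83277)) ≈ 668.04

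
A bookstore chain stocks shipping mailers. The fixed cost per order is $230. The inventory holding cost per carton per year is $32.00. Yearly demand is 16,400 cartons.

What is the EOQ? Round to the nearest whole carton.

486 cartons

Optimal lot size Q* = (2 × 16,400 × $230 / $32)^½ ≈ 485.54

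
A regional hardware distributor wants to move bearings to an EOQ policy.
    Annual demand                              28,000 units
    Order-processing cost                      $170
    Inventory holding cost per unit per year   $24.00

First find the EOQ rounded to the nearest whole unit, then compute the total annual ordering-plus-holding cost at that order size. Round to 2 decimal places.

Optimal lot size Q* = (2 × 28,000 × $170 / $24)^½ ≈ 629.81 → Q = 630 units
Annual ordering cost = (D/Q)·S = (28,000/630) × 170 = $7,555.56
Annual holding cost  = (Q/2)·H = (630/2) × 24 = $7,560.00
Total = $7,555.56 + $7,560.00 = $15,115.56

$15,115.56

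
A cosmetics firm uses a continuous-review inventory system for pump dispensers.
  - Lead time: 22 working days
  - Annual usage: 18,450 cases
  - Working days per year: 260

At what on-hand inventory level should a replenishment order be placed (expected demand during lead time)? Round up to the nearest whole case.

Daily demand d = 18,450 / 260 = 70.962 cases/day
Demand during lead time = 70.962 × 22 = 1,561.15
Reorder point = 1,561.15 → round up

1,562 cases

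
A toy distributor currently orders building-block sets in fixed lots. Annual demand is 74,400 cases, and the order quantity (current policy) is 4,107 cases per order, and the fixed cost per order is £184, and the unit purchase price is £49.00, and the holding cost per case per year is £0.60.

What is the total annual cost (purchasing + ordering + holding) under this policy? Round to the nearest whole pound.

£3,650,165

Annual ordering cost = (D/Q)·S = (74,400/4,107) × 184 = £3,333.24
Annual holding cost  = (Q/2)·H = (4,107/2) × 0.6 = £1,232.10
Purchase cost = D·C = 74,400 × 49 = £3,645,600.00
Total = £3,333.24 + £1,232.10 + £3,645,600.00 = £3,650,165.34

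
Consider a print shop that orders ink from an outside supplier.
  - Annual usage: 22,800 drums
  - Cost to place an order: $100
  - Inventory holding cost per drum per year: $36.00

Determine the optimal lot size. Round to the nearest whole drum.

356 drums

2DS/H = 2·22,800·100/36 = 126,666.67
EOQ = √126,666.67 ≈ 355.90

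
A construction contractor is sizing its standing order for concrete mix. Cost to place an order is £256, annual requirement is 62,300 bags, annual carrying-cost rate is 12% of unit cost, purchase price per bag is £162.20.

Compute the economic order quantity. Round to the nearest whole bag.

H = i·C = 0.12 × £162.2 = £19.4640 per bag-year
EOQ = √(2DS/H) = √(2 × 62,300 × 256 / 19.464)
    = √(1,638,799.84) ≈ 1,280.16

1,280 bags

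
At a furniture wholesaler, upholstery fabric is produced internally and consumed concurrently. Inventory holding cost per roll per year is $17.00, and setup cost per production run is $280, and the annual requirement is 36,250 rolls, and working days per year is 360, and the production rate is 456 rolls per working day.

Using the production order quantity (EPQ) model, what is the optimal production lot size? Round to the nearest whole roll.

d = 36,250/360 = 100.6944 rolls/day;  effective holding cost H(1 − d/p) = 17·(1 − 100.6944/456) = 13.24604
Q* = √(2DS / H_eff) = √(2·36,250·280 / 13.24604) ≈ 1,237.96

1,238 rolls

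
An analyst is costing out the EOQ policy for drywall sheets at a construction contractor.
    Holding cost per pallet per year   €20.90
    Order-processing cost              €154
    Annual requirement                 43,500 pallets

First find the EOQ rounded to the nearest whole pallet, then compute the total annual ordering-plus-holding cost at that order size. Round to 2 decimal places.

Optimal lot size Q* = (2 × 43,500 × €154 / €20.9)^½ ≈ 800.66 → Q = 801 pallets
Ordering: D/Q × S = 43,500/801 × €154 = €8,363.30
Holding:  Q/2 × H = 801/2 × €20.9 = €8,370.45
Total = €8,363.30 + €8,370.45 = €16,733.75

€16,733.75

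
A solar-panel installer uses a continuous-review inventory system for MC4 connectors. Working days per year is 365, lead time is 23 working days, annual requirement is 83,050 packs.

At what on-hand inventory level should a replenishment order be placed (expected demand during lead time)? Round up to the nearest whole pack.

5,234 packs

Daily demand d = 83,050 / 365 = 227.534 packs/day
Demand during lead time = 227.534 × 23 = 5,233.29
Reorder point = 5,233.29 → round up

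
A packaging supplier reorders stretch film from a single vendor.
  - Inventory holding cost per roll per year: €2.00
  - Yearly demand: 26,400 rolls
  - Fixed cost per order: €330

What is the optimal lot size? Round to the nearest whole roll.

2,952 rolls

Optimal lot size Q* = (2 × 26,400 × €330 / €2)^½ ≈ 2,951.61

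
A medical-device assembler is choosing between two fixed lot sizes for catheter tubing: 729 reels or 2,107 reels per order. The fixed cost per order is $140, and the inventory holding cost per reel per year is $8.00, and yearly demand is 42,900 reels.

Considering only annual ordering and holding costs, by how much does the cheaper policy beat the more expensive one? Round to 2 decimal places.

$123.82

Annual cost at Q: ordering D·S/Q plus holding Q·H/2.
TC(729) = (42,900/729)×140 + (729/2)×8 = $11,154.68
TC(2,107) = (42,900/2,107)×140 + (2,107/2)×8 = $11,278.50
Cheaper: Q = 729.  Difference = $123.82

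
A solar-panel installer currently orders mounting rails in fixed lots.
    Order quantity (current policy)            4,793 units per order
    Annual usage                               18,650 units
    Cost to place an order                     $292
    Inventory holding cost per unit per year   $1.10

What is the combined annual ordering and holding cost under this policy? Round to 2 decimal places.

$3,772.35

Orders/yr = 18,650/4,793 = 3.891; ordering cost = 3.891 × $292 = $1,136.20
Average inventory = 4,793/2 = 2396.5; holding cost = 2396.5 × $1.1 = $2,636.15
Total = $1,136.20 + $2,636.15 = $3,772.35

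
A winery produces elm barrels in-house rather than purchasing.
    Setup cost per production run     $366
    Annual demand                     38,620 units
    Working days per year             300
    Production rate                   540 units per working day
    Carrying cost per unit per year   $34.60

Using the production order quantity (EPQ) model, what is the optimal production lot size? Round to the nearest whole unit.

1,036 units

d = 38,620/300 = 128.7333 units/day;  effective holding cost H(1 − d/p) = 34.6·(1 − 128.7333/540) = 26.35153
Q* = √(2DS / H_eff) = √(2·38,620·366 / 26.35153) ≈ 1,035.76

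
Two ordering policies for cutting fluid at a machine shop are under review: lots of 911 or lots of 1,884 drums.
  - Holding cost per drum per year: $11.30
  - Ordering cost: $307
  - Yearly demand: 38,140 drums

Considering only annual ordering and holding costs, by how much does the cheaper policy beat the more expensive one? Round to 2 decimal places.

$1,140.48

For each Q, cost = (D/Q)·S + (Q/2)·H.
TC(911) = (38,140/911)×307 + (911/2)×11.3 = $18,000.04
TC(1,884) = (38,140/1,884)×307 + (1,884/2)×11.3 = $16,859.56
Lots of 1,884 are cheaper by $1,140.48.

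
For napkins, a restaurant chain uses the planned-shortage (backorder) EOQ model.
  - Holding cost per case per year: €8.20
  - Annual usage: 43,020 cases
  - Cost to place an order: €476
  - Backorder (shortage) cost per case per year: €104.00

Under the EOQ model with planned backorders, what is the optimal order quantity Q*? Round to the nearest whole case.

Q* = √(2DS/H) · √((H + b)/b)
   = √(2 × 43,020 × 476 / 8.2) · √((8.2 + 104) / 104)
   = 2,234.842 × 1.0387 ≈ 2,321.27

2,321 cases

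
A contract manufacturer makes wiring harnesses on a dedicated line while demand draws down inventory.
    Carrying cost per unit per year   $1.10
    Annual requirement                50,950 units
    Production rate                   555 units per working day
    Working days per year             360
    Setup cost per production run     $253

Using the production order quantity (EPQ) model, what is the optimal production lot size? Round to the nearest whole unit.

5,609 units

d = 50,950/360 = 141.5278 units/day;  effective holding cost H(1 − d/p) = 1.1·(1 − 141.5278/555) = 0.81949
Q* = √(2DS / H_eff) = √(2·50,950·253 / 0.81949) ≈ 5,608.86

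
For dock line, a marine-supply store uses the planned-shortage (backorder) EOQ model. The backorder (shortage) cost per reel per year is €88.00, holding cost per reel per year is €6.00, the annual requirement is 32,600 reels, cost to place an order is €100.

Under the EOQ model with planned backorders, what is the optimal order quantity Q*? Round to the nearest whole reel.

1,077 reels

Q* = √(2DS/H) · √((H + b)/b)
   = √(2 × 32,600 × 100 / 6) · √((6 + 88) / 88)
   = 1,042.433 × 1.0335 ≈ 1,077.38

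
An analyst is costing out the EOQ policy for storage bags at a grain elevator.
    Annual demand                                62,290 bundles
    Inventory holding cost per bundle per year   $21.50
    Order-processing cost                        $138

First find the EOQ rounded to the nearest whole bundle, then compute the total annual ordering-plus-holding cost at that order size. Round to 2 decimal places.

2DS/H = 2·62,290·138/21.5 = 799,629.77
EOQ = √799,629.77 ≈ 894.22 → Q = 894 bundles
Orders/yr = 62,290/894 = 69.676; ordering cost = 69.676 × $138 = $9,615.23
Average inventory = 894/2 = 447; holding cost = 447 × $21.5 = $9,610.50
Total = $9,615.23 + $9,610.50 = $19,225.73

$19,225.73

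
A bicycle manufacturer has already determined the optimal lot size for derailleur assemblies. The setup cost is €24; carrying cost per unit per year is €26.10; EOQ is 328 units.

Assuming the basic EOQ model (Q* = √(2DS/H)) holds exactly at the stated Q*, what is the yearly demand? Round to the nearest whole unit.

EOQ relation: Q² = 2DS/H, so rearrange for the unknown.
D = Q²H / (2S) = 328² × 26.1 / (2 × 24) = 58,498.80

58,499 units per year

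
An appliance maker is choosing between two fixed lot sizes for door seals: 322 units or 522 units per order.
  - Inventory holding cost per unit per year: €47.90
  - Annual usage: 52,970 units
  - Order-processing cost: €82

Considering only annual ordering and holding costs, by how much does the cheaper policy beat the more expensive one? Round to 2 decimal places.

€378.30

TC(Q) = (D/Q)S + (Q/2)H
TC(322) = (52,970/322)×82 + (322/2)×47.9 = €21,201.15
TC(522) = (52,970/522)×82 + (522/2)×47.9 = €20,822.86
Cheaper: Q = 522.  Difference = €378.30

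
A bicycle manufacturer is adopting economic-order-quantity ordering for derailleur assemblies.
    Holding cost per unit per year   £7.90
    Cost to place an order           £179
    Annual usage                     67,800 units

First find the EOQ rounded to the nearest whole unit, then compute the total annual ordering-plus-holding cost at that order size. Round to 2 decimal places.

2DS/H = 2·67,800·179/7.9 = 3,072,455.70
EOQ = √3,072,455.70 ≈ 1,752.84 → Q = 1,753 units
Annual ordering cost = (D/Q)·S = (67,800/1,753) × 179 = £6,923.10
Annual holding cost  = (Q/2)·H = (1,753/2) × 7.9 = £6,924.35
Total = £6,923.10 + £6,924.35 = £13,847.45

£13,847.45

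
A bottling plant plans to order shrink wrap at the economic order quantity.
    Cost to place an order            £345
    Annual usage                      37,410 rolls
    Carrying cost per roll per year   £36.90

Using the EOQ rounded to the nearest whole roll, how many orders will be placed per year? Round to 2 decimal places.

44.75 orders per year

EOQ = √(2DS/H) = √(2 × 37,410 × 345 / 36.9)
    = √(699,536.59) ≈ 836.38 → Q = 836
Orders per year = D/Q = 37,410 / 836 = 44.749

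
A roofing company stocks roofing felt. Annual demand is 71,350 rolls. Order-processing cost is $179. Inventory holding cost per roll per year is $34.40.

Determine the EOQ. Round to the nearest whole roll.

862 rolls

2DS/H = 2·71,350·179/34.4 = 742,537.79
EOQ = √742,537.79 ≈ 861.71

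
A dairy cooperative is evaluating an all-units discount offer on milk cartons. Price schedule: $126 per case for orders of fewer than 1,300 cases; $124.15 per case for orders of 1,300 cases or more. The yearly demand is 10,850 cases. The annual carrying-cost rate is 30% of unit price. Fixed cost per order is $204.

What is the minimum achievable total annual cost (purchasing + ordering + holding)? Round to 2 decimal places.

$1,372,939.37

H₁ = 30%×$126 = $37.8000;  H₂ = 30%×$124.15 = $37.2450
EOQ₁ = √(2×10,850×204/37.8000) = 342.22  (< 1,300, feasible at tier 1)
EOQ₂ = √(2×10,850×204/37.2450) = 344.76  (< 1,300 → use Q = 1,300 at tier-2 price)
TC(tier 1 (EOQ₁), Q≈342.2) = $1,380,035.73
TC(tier 2, Q≈1,300.0) = $1,372,939.37
Minimum at tier 2: $1,372,939.37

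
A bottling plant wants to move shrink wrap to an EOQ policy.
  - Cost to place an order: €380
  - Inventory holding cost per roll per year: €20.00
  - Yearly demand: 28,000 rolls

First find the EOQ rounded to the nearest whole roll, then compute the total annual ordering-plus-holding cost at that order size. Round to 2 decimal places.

2DS/H = 2·28,000·380/20 = 1,064,000.00
EOQ = √1,064,000.00 ≈ 1,031.50 → Q = 1,032 rolls
Annual ordering cost = (D/Q)·S = (28,000/1,032) × 380 = €10,310.08
Annual holding cost  = (Q/2)·H = (1,032/2) × 20 = €10,320.00
Total = €10,310.08 + €10,320.00 = €20,630.08

€20,630.08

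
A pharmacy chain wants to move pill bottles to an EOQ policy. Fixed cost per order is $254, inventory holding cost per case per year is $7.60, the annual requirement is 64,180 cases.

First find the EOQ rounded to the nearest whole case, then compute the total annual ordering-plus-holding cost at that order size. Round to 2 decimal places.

2DS/H = 2·64,180·254/7.6 = 4,289,926.32
EOQ = √4,289,926.32 ≈ 2,071.21 → Q = 2,071 cases
Orders/yr = 64,180/2,071 = 30.990; ordering cost = 30.990 × $254 = $7,871.42
Average inventory = 2,071/2 = 1035.5; holding cost = 1035.5 × $7.6 = $7,869.80
Total = $7,871.42 + $7,869.80 = $15,741.22

$15,741.22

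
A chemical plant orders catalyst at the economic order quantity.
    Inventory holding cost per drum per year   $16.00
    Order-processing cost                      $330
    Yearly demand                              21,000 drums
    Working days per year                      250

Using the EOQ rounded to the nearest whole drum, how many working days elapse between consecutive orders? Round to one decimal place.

11.1 days

EOQ = √(2DS/H) = √(2 × 21,000 × 330 / 16)
    = √(866,250.00) ≈ 930.73 → Q = 931 drums
Days between orders = 250 / (D/Q) = 250 / 22.556 ≈ 11.083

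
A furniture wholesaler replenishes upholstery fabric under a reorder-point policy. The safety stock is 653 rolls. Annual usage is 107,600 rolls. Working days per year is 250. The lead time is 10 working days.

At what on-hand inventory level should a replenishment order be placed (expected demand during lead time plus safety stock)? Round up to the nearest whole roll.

Daily demand d = 107,600 / 250 = 430.400 rolls/day
Demand during lead time = 430.400 × 10 = 4,304.00
Reorder point = 4,304.00 + 653 = 4,957.00 → round up

4,957 rolls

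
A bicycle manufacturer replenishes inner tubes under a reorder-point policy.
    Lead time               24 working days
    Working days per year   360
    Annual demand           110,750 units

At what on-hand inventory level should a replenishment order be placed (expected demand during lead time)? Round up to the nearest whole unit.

7,384 units

Daily demand d = 110,750 / 360 = 307.639 units/day
Demand during lead time = 307.639 × 24 = 7,383.33
Reorder point = 7,383.33 → round up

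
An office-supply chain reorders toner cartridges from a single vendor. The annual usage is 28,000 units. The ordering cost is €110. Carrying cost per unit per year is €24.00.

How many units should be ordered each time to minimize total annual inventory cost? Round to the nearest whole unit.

2DS/H = 2·28,000·110/24 = 256,666.67
EOQ = √256,666.67 ≈ 506.62

507 units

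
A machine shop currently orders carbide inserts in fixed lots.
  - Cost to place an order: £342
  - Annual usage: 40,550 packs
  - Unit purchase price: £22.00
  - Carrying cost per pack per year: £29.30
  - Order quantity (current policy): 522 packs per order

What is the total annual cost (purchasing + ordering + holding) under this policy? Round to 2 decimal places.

£926,314.54

Ordering: D/Q × S = 40,550/522 × £342 = £26,567.24
Holding:  Q/2 × H = 522/2 × £29.3 = £7,647.30
Purchase cost = D·C = 40,550 × 22 = £892,100.00
Total = £26,567.24 + £7,647.30 + £892,100.00 = £926,314.54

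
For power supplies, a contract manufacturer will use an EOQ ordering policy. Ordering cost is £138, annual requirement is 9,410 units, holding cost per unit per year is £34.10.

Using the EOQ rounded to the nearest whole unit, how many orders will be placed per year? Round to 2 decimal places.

34.09 orders per year

EOQ = √(2DS/H) = √(2 × 9,410 × 138 / 34.1)
    = √(76,163.05) ≈ 275.98 → Q = 276
N = D/Q = 9,410/276 ≈ 34.094 orders/yr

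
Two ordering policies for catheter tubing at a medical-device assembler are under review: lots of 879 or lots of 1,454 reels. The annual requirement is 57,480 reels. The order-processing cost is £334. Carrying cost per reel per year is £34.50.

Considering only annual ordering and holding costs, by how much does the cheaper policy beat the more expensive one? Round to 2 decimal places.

TC(Q) = (D/Q)S + (Q/2)H
TC(879) = (57,480/879)×334 + (879/2)×34.5 = £37,003.84
TC(1,454) = (57,480/1,454)×334 + (1,454/2)×34.5 = £38,285.30
Lots of 879 are cheaper by £1,281.45.

£1,281.45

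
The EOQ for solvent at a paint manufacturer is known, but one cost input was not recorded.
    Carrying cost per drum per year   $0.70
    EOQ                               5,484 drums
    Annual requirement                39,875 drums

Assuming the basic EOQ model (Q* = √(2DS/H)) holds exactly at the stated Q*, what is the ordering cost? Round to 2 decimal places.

EOQ relation: Q² = 2DS/H, so rearrange for the unknown.
S = Q²H / (2D) = 5,484² × 0.7 / (2 × 39,875) = 263.9747

$263.97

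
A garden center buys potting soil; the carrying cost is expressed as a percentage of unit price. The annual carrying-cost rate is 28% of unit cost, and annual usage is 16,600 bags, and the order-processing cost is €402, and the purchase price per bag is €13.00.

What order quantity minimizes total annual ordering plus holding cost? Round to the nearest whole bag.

1,915 bags

Holding cost per bag per year: H = 28% × €13 = €3.6400
EOQ = √(2DS/H) = √(2 × 16,600 × 402 / 3.64)
    = √(3,666,593.41) ≈ 1,914.84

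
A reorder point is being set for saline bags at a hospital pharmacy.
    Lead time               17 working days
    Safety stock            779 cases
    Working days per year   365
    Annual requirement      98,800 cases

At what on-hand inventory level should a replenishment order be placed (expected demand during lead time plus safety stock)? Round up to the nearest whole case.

Daily demand d = 98,800 / 365 = 270.685 cases/day
Demand during lead time = 270.685 × 17 = 4,601.64
Reorder point = 4,601.64 + 779 = 5,380.64 → round up

5,381 cases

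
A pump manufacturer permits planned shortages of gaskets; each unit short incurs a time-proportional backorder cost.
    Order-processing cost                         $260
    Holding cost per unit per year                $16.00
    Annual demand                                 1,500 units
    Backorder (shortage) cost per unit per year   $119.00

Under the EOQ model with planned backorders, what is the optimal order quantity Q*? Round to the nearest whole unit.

Basic EOQ = √(2·1,500·260/16) = 220.794
Backorder adjustment √((H+b)/b) = √((16+119)/119) = 1.0651
Q* = 220.794 × 1.0651 ≈ 235.17

235 units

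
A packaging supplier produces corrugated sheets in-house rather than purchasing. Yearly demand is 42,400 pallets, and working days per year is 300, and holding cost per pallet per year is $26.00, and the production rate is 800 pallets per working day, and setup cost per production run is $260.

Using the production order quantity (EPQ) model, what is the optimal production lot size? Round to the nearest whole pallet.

1,015 pallets

Daily demand d = 42,400/300 = 141.333; p = 800; 1 − d/p = 0.82333
EPQ = √(2DS / (H(1 − d/p)))
    = √(2 × 42,400 × 260 / (26 × 0.82333)) ≈ 1,014.87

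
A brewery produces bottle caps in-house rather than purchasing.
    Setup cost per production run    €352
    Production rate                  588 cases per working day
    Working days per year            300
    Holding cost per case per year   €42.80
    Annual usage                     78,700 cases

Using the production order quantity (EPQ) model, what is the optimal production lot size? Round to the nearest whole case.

1,529 cases

d = 78,700/300 = 262.3333 cases/day;  effective holding cost H(1 − d/p) = 42.8·(1 − 262.3333/588) = 23.70499
Q* = √(2DS / H_eff) = √(2·78,700·352 / 23.70499) ≈ 1,528.81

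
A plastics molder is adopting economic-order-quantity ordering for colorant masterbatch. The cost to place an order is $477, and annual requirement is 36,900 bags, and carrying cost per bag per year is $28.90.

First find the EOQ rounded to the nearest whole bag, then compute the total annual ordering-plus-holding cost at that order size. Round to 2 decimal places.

$31,896.01

Q* = √(2·D·S / H) = √(2·36,900·477 / 28.9) = √1,218,083.0 ≈ 1,103.67 → Q = 1,104 bags
Orders/yr = 36,900/1,104 = 33.424; ordering cost = 33.424 × $477 = $15,943.21
Average inventory = 1,104/2 = 552; holding cost = 552 × $28.9 = $15,952.80
Total = $15,943.21 + $15,952.80 = $31,896.01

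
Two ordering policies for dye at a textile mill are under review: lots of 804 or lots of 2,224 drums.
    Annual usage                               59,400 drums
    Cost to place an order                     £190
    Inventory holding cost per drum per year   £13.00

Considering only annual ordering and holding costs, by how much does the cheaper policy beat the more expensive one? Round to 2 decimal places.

TC(Q) = (D/Q)S + (Q/2)H
TC(804) = (59,400/804)×190 + (804/2)×13 = £19,263.31
TC(2,224) = (59,400/2,224)×190 + (2,224/2)×13 = £19,530.64
|ΔTC| = |£19,263.31 − £19,530.64| = £267.33

£267.33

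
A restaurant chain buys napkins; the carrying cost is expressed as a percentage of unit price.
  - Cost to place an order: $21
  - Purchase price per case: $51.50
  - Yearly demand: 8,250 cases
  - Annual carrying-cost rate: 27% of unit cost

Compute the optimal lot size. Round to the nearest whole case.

158 cases

Carrying cost H = $51.5 × 27% = $13.9050/case/yr
2DS/H = 2·8,250·21/13.905 = 24,919.09
EOQ = √24,919.09 ≈ 157.86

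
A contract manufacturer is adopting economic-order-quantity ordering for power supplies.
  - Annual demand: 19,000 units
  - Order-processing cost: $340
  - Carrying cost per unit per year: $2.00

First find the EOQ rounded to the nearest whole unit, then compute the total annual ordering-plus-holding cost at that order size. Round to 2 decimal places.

EOQ = √(2DS/H) = √(2 × 19,000 × 340 / 2)
    = √(6,460,000.00) ≈ 2,541.65 → Q = 2,542 units
Ordering: D/Q × S = 19,000/2,542 × $340 = $2,541.31
Holding:  Q/2 × H = 2,542/2 × $2 = $2,542.00
Total = $2,541.31 + $2,542.00 = $5,083.31

$5,083.31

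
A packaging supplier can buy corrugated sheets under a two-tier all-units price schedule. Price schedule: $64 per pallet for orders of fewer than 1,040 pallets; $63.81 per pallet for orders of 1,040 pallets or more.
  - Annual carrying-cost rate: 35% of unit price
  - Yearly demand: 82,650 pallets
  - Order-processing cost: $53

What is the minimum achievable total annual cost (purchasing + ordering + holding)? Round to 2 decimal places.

$5,289,721.89

H₁ = 35%×$64 = $22.4000;  H₂ = 35%×$63.81 = $22.3335
EOQ₁ = √(2×82,650×53/22.4000) = 625.39  (< 1,040, feasible at tier 1)
EOQ₂ = √(2×82,650×53/22.3335) = 626.32  (< 1,040 → use Q = 1,040 at tier-2 price)
TC(tier 1 (EOQ₁), Q≈625.4) = $5,303,608.72
TC(tier 2, Q≈1,040.0) = $5,289,721.89
Minimum at tier 2: $5,289,721.89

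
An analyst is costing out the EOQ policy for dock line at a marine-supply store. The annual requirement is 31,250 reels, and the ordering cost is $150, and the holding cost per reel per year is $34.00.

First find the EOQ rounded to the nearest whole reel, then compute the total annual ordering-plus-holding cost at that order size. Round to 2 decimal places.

Q* = √(2·D·S / H) = √(2·31,250·150 / 34) = √275,735.3 ≈ 525.11 → Q = 525 reels
Ordering: D/Q × S = 31,250/525 × $150 = $8,928.57
Holding:  Q/2 × H = 525/2 × $34 = $8,925.00
Total = $8,928.57 + $8,925.00 = $17,853.57

$17,853.57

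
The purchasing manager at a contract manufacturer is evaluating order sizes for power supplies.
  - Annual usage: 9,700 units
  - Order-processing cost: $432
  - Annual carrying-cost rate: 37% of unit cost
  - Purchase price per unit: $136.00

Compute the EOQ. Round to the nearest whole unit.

408 units

H = i·C = 0.37 × $136 = $50.3200 per unit-year
EOQ = √(2DS/H) = √(2 × 9,700 × 432 / 50.32)
    = √(166,550.08) ≈ 408.11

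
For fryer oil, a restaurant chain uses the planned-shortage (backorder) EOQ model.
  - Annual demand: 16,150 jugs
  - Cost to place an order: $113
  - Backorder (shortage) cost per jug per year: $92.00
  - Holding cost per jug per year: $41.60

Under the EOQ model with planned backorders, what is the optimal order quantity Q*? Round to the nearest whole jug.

Basic EOQ = √(2·16,150·113/41.6) = 296.206
Backorder adjustment √((H+b)/b) = √((41.6+92)/92) = 1.2051
Q* = 296.206 × 1.2051 ≈ 356.95

357 jugs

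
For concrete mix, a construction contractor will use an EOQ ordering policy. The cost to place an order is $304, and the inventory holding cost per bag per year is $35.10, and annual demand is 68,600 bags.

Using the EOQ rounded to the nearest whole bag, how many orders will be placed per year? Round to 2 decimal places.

62.94 orders per year

Optimal lot size Q* = (2 × 68,600 × $304 / $35.1)^½ ≈ 1,090.08 → Q = 1,090
N = D/Q = 68,600/1,090 ≈ 62.936 orders/yr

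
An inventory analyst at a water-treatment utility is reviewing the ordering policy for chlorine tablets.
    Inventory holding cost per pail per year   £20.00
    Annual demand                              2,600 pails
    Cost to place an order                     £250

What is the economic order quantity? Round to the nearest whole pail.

255 pails

EOQ = √(2DS/H) = √(2 × 2,600 × 250 / 20)
    = √(65,000.00) ≈ 254.95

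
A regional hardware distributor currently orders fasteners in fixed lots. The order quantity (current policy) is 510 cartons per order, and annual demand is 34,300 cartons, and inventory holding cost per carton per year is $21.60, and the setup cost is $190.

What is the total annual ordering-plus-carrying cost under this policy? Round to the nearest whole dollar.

$18,286

Annual ordering cost = (D/Q)·S = (34,300/510) × 190 = $12,778.43
Annual holding cost  = (Q/2)·H = (510/2) × 21.6 = $5,508.00
Total = $12,778.43 + $5,508.00 = $18,286.43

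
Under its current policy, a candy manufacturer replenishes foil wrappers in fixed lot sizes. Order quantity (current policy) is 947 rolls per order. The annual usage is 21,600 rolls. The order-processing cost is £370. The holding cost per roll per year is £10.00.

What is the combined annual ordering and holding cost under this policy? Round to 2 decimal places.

£13,174.28

Orders/yr = 21,600/947 = 22.809; ordering cost = 22.809 × £370 = £8,439.28
Average inventory = 947/2 = 473.5; holding cost = 473.5 × £10 = £4,735.00
Total = £8,439.28 + £4,735.00 = £13,174.28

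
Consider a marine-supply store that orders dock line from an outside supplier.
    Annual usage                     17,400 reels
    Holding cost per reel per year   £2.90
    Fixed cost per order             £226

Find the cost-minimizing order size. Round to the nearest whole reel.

2DS/H = 2·17,400·226/2.9 = 2,712,000.00
EOQ = √2,712,000.00 ≈ 1,646.82

1,647 reels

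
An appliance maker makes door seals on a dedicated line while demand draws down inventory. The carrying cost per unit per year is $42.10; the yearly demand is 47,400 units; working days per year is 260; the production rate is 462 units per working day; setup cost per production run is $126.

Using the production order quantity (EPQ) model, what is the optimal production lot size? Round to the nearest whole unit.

Daily demand d = 47,400/260 = 182.308; p = 462; 1 − d/p = 0.60539
EPQ = √(2DS / (H(1 − d/p)))
    = √(2 × 47,400 × 126 / (42.1 × 0.60539)) ≈ 684.59

685 units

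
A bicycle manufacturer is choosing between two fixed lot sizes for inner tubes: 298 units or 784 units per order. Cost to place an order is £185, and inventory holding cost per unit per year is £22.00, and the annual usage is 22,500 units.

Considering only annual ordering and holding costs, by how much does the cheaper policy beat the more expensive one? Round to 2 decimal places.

TC(Q) = (D/Q)S + (Q/2)H
TC(298) = (22,500/298)×185 + (298/2)×22 = £17,246.12
TC(784) = (22,500/784)×185 + (784/2)×22 = £13,933.31
Lots of 784 are cheaper by £3,312.81.

£3,312.81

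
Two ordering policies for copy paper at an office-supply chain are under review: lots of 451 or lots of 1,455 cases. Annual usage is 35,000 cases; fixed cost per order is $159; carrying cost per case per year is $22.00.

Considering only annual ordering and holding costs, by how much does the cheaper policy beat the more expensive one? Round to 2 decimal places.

$2,529.50

Annual cost at Q: ordering D·S/Q plus holding Q·H/2.
TC(451) = (35,000/451)×159 + (451/2)×22 = $17,300.25
TC(1,455) = (35,000/1,455)×159 + (1,455/2)×22 = $19,829.74
Lots of 451 are cheaper by $2,529.50.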